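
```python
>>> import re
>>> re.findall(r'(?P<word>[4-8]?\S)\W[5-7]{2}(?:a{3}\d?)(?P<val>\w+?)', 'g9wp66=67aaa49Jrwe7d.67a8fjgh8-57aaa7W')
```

[('66', '9'), ('8', 'W')]

The pattern matches optionally a character in [4-8], then a non-whitespace character (captured as 'word'); then a non-word character, then exactly 2 of a character in [5-7]; then exactly 3 of the literal 'a', then optionally a digit (non-capturing group); then one or more of a word character (lazy) (captured as 'val').
A non-greedy quantifier consumes as few characters as it can — just enough that the remainder of the pattern still matches from where it stops; whatever follows it matches normally.
Walking the string: at [4:14] match '66=67aaa49', groups = ('66', '9'); at [29:38] match '8-57aaa7W', groups = ('8', 'W').
`findall` packs the 2 group values into a tuple for every match.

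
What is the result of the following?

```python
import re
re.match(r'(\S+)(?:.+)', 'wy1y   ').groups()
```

The pattern matches one or more of a non-whitespace character (captured); then one or more of any character (non-capturing group).
`match` is anchored at position 0; if the pattern doesn't fit there, it returns None.
The match spans [0:7] → 'wy1y   '.
Captured: group 1 = 'wy1y'.

('wy1y',)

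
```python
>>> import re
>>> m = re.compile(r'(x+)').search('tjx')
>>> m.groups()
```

('x',)

The pattern matches one or more of a literal 'x' (captured).
`re.search` scans for the first position where the pattern succeeds.
The match spans [2:3] → 'x'.
Captured: group 1 = 'x'.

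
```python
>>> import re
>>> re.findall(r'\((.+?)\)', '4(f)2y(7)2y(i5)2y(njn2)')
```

['f', '7', 'i5', 'njn2']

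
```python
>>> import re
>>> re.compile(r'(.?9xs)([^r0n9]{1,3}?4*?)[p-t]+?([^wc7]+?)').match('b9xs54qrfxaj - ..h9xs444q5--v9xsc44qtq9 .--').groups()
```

('b9xs', '54', 'r')

This matches optionally any character, then the literal '9xs' (captured); then 1 to 3 of any character except [r0n9] (lazy), then zero or more of the literal '4' (lazy) (captured); then one or more of a character in [p-t] (lazy); then one or more of any character except [wc7] (lazy) (captured).
With `match`, the pattern is implicitly anchored at the beginning.
The match spans [0:8] → 'b9xs54qr'.
Captured: group 1 = 'b9xs', group 2 = '54', group 3 = 'r'.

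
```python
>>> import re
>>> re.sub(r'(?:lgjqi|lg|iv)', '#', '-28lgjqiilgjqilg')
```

'-28#i##'

`|` is ordered: at each position the engine commits to the first alternative that works.
Matches: at [3:8] → 'lgjqi'; at [9:14] → 'lgjqi'; at [14:16] → 'lg'.
Every occurrence is swapped for '#'.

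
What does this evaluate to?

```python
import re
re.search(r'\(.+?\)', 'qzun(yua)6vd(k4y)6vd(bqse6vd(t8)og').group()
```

'(yua)'

Lazy quantifiers expand one character at a time until the remainder of the pattern can match.
`search` walks the string left to right and returns the first match it finds.
The match spans [4:9] → '(yua)'.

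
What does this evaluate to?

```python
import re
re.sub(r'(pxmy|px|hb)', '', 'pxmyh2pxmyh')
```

The regex engine tests alternatives in the order written; an earlier branch that matches wins even if a later one would match more.
Each match is replaced by ''.

'h2h'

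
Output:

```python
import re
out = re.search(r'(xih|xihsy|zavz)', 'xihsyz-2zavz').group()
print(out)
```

xih

`|` is ordered: at each position the engine commits to the first alternative that works.
Unlike `match`, `search` isn't anchored — it looks for the pattern anywhere in the string.
The match spans [0:3] → 'xih'.
Captured: group 1 = 'xih'.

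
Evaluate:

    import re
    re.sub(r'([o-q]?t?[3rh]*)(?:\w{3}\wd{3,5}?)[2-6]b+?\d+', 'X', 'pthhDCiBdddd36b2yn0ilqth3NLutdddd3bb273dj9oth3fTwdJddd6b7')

'pthhDCiBdddd36b2yn0ilXdj9oth3fX'

This matches optionally a character in [o-q], then optionally a literal 't', then zero or more of one of [3rh] (captured); then exactly 3 of a word character, then a word character, then 3 to 5 of a literal 'd' (lazy) (non-capturing group); then a character in [2-6], then one or more of the literal 'b' (lazy), then one or more of a digit.
Matches: at [21:39] → 'qth3NLutdddd3bb273'; at [47:57] → 'TwdJddd6b7'.
Each match is replaced by 'X'.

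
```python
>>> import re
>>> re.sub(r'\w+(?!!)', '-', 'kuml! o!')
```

`(?!…)`/`(?<!…)` only lets a position through if the neighbouring text does NOT match; no characters are consumed.
Matches: at [0:3] → 'kum'.
Every occurrence is swapped for '-'.

'-l! o!'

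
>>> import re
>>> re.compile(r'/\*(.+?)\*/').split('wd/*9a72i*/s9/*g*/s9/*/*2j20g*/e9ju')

A `+?`/`*?`/`{m,n}?` starts at its minimum and grows only as far as needed for what follows to match.
`re.split` interleaves the captured-group text with the surrounding fragments.

['wd', '9a72i', 's9', 'g', 's9', '/*2j20g', 'e9ju']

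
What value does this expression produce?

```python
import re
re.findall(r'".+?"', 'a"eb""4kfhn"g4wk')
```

['"eb"', '"4kfhn"']

With no groups in the pattern, `findall` gives back each whole match — 2 here.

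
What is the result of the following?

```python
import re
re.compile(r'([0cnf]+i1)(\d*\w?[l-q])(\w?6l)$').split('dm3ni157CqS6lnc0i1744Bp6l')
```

['dm3ni157CqS6l', 'nc0i1', '744Bp', '6l', '']

The pattern matches one or more of one of [0cnf], then the literal 'i', then a literal '1' (captured); then zero or more of a digit, then optionally a word character, then a character in [l-q] (captured); then optionally a word character, then the literal '6l' (captured); then anchored at the end.
Matches to split on: at [13:25] → 'nc0i1744Bp6l'.
The group in the pattern means `split` returns the separators' captures alongside the pieces.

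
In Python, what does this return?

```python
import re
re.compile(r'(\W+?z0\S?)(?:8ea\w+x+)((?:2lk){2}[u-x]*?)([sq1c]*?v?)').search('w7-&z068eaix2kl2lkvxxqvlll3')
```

None

The pattern matches one or more of a non-word character (lazy), then the literal 'z0', then optionally a non-whitespace character (captured); then the literal '8ea', then one or more of a word character, then one or more of the literal 'x' (non-capturing group); then the literal '2lk' repeated 2 times, then zero or more of a character in [u-x] (lazy) (captured); then zero or more of one of [sq1c] (lazy), then optionally the literal 'v' (captured).
Here the pattern never matches, so the call returns None.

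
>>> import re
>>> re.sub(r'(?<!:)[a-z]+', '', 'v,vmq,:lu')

The negative lookaround is zero-width — it rules out positions where the adjacent text would match, without consuming anything.
Matches: at [0:1] → 'v'; at [2:5] → 'vmq'; at [8:9] → 'u'.
Every occurrence is swapped for ''.

',,:l'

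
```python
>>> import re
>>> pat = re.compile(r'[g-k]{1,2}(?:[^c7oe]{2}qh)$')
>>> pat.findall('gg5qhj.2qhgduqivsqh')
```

['ivsqh']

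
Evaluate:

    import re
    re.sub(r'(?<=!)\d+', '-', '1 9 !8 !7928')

Lookahead/lookbehind check context without consuming it, so the matched span excludes the asserted characters.
`sub` substitutes '-' at each match site.

'1 9 !- !-'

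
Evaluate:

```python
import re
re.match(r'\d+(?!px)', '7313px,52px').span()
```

Because the assertion is negative and zero-width, positions next to the forbidden text are skipped.
With `match`, the pattern is implicitly anchored at the beginning.
The match spans [0:3] → '731'.

(0, 3)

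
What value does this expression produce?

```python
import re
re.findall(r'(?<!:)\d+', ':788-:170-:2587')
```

['88', '70', '587']

Because the assertion is negative and zero-width, positions next to the forbidden text are skipped.
Matches: at [2:4] → '88'; at [7:9] → '70'; at [12:15] → '587'.
`findall` yields the raw match text (3 of them) because the pattern has no groups.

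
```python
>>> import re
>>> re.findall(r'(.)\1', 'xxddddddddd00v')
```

['x', 'd', 'd', 'd', 'd', '0']

`\1` is not a pattern — it's the concrete string captured by group 1, re-applied verbatim.
With a single group, `findall` returns only what that group captured — 6 items.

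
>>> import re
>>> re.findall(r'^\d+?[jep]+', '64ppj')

The pattern matches anchored at the start of the string; then one or more of a digit (lazy); then one or more of one of [jep].
Walking the string: at [0:5] → '64ppj'.
`findall` yields the raw match text (1 of them) because the pattern has no groups.

['64ppj']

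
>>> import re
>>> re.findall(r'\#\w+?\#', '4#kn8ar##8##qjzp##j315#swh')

Since nothing is captured, `findall` lists the 4 matched substrings directly.

['#kn8ar#', '#8#', '#qjzp#', '#j315#']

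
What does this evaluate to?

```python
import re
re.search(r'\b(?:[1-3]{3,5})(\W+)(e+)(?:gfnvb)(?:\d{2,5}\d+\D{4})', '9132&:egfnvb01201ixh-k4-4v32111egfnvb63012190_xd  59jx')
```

None

Pattern: a word boundary (`\b`, zero-width); then 3 to 5 of a character in [1-3] (non-capturing group); then one or more of a non-word character (captured); then one or more of a literal 'e' (captured); then the literal 'gf', then the literal 'nvb' (non-capturing group); then 2 to 5 of a digit, then one or more of a digit, then exactly 4 of a non-digit (non-capturing group).
`re.search` tries every starting position until one works.
Here no position works, so the call returns None.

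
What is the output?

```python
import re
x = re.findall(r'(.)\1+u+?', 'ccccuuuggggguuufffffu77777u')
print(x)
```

['c', 'g', 'f', '7']

After group 1 captures some text, `\1` only succeeds where that same text appears again.
Scanning left to right: at [0:5] match 'ccccu', group 1 = 'c'; at [7:13] match 'gggggu', group 1 = 'g'; at [15:21] match 'fffffu', group 1 = 'f'; at [21:27] match '77777u', group 1 = '7'.
`findall` collects group 1 from each match (4 total).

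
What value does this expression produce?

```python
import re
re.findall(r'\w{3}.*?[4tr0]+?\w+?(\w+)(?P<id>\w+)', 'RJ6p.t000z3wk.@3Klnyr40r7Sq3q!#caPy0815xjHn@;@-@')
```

[('00z3w', 'k'), ('0r7Sq3', 'q'), ('15xjH', 'n')]

Pattern: exactly 3 of a word character, then zero or more of any character (lazy), then one or more of one of [4tr0] (lazy); then one or more of a word character (lazy); then one or more of a word character (captured); then one or more of a word character (captured as 'id').
Walking the string: at [0:13] match 'RJ6p.t000z3wk', groups = ('00z3w', 'k'); at [15:29] match '3Klnyr40r7Sq3q', groups = ('0r7Sq3', 'q'); at [31:43] match 'caPy0815xjHn', groups = ('15xjH', 'n').
Multiple groups make `findall` return tuples — one 2-tuple for each match.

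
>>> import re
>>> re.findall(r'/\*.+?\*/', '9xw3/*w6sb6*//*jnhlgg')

Matches: at [4:13] → '/*w6sb6*/'.
With no groups in the pattern, `findall` gives back each whole match — 1 here.

['/*w6sb6*/']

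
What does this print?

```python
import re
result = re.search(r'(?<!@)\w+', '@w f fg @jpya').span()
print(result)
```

The negative lookahead/lookbehind blocks any match where the forbidden context is present.
`search` walks the string left to right and returns the first match it finds.
The match spans [3:4] → 'f'.

(3, 4)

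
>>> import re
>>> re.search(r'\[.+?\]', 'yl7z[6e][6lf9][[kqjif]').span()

Because the quantifier is non-greedy, it stops expanding at the earliest point where the rest of the pattern can succeed.
`search` walks the string left to right and returns the first match it finds.
The match spans [4:8] → '[6e]'.

(4, 8)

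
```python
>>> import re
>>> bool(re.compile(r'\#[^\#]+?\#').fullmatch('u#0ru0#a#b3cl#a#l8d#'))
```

False

`re.fullmatch` requires the pattern to consume the entire string.
Here the string isn't matched end-to-end, so the call returns None, and `bool(None)` is False.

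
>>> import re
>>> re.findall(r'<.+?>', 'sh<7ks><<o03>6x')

['<7ks>', '<<o03>']

A `+?`/`*?`/`{m,n}?` starts at its minimum and grows only as far as needed for what follows to match.
`findall` yields the raw match text (2 of them) because the pattern has no groups.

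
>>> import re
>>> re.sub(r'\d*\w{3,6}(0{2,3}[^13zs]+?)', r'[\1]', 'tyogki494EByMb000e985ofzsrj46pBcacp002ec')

'tyogki[00e]985ofzsrj[002]ec'

Pattern: zero or more of a digit, then 3 to 6 of a word character; then 2 to 3 of a literal '0', then one or more of any character except [13zs] (lazy) (captured).
A `+?`/`*?`/`{m,n}?` starts at its minimum and grows only as far as needed for what follows to match.
Matches: at [6:18] → '494EByMb000e'; at [27:38] → '46pBcacp002'.
Each match is replaced using the text its own group 1 captured.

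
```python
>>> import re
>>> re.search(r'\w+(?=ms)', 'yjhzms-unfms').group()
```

'yjhz'

The positive lookaround only admits positions where the adjacent text matches; those characters stay outside the span.
`search` walks the string left to right and returns the first match it finds.
The match spans [0:4] → 'yjhz'.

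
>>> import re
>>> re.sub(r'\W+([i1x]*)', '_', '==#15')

`sub` substitutes '_' at each match site.

'_5'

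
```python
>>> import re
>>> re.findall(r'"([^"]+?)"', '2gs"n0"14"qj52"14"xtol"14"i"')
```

['n0', 'qj52', 'xtol', 'i']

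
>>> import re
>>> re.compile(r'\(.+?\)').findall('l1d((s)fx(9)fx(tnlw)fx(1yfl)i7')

Walking the string: at [3:7] → '((s)'; at [9:12] → '(9)'; at [14:20] → '(tnlw)'; at [22:28] → '(1yfl)'.
`findall` yields the raw match text (4 of them) because the pattern has no groups.

['((s)', '(9)', '(tnlw)', '(1yfl)']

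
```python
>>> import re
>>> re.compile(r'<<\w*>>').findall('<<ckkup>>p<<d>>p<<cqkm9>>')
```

['<<ckkup>>', '<<d>>', '<<cqkm9>>']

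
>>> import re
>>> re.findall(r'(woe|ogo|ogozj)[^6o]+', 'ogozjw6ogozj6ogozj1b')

Alternation isn't longest-match — the leftmost alternative that fits at this position is chosen.
One capturing group, so `findall` returns just the captured substring from each match — 3 in all.

['ogo', 'ogo', 'ogo']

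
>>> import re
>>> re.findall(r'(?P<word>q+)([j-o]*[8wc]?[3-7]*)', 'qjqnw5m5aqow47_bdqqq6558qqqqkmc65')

The pattern matches one or more of a literal 'q' (captured as 'word'); then zero or more of a character in [j-o], then optionally one of [8wc], then zero or more of a character in [3-7] (captured).
Multiple groups make `findall` return tuples — one 2-tuple for each match.

[('q', 'j'), ('q', 'nw5'), ('q', 'ow47'), ('qqq', '655'), ('qqqq', 'kmc65')]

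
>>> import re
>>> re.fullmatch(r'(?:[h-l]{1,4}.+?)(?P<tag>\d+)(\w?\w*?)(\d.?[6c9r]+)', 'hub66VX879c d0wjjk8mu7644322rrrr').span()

`fullmatch` succeeds only if the pattern covers the string from start to end.
The match spans [0:32] → 'hub66VX879c d0wjjk8mu7644322rrrr'.

(0, 32)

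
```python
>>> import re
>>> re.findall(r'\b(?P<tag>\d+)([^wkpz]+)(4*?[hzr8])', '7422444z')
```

[('742244', '4', 'z')]

Pattern: a word boundary (`\b`, zero-width); then one or more of a digit (captured as 'tag'); then one or more of any character except [wkpz] (captured); then zero or more of a literal '4' (lazy), then one of [hzr8] (captured).
Scanning left to right: at [0:8] match '7422444z', groups = ('742244', '4', 'z').
Multiple groups make `findall` return tuples — one 3-tuple for the one match.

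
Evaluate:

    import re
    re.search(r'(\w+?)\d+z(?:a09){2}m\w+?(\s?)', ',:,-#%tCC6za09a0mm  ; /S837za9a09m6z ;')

The pattern matches one or more of a word character (lazy) (captured); then one or more of a digit, then a literal 'z'; then the literal 'a09' repeated 2 times, then a literal 'm', then one or more of a word character (lazy); then optionally whitespace (captured).
Here the pattern never matches, so the call returns None.

None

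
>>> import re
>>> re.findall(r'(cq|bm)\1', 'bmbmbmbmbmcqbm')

['bm', 'bm']

A backreference is literal: `\1` must see the identical characters the first group matched.
With a single group, `findall` returns only what that group captured — 2 items.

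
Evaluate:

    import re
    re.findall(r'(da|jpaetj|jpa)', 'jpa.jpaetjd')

The regex engine tests alternatives in the order written; an earlier branch that matches wins even if a later one would match more.
Walking the string: at [0:3] match 'jpa', group 1 = 'jpa'; at [4:10] match 'jpaetj', group 1 = 'jpaetj'.
With a single group, `findall` returns only what that group captured — 2 items.

['jpa', 'jpaetj']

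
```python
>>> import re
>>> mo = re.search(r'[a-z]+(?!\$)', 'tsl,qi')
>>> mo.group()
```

The negative lookaround is zero-width — it rules out positions where the adjacent text would match, without consuming anything.
Unlike `match`, `search` isn't anchored — it looks for the pattern anywhere in the string.
The match spans [0:3] → 'tsl'.

'tsl'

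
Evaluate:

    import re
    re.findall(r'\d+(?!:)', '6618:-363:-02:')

['661', '36', '0']

The negative lookaround is zero-width — it rules out positions where the adjacent text would match, without consuming anything.
Walking the string: at [0:3] → '661'; at [6:8] → '36'; at [11:12] → '0'.
No capturing groups, so `findall` returns the 3 full match strings.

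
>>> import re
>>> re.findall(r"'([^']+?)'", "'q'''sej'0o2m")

['q', 'sej']

With a single group, `findall` returns only what that group captured — 2 items.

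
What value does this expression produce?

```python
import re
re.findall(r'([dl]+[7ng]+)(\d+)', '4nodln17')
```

The pattern matches one or more of one of [dl], then one or more of one of [7ng] (captured); then one or more of a digit (captured).
Scanning left to right: at [3:8] match 'dln17', groups = ('dln', '17').
`findall` packs the 2 group values into a tuple for every match.

[('dln', '17')]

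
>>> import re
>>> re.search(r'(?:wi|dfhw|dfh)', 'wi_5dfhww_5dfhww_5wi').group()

'wi'

The match spans [0:2] → 'wi'.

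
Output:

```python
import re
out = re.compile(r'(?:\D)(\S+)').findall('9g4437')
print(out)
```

['4437']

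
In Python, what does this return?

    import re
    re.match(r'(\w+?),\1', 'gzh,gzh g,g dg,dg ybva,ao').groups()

('gzh',)

The match spans [0:7] → 'gzh,gzh'.
Captured: group 1 = 'gzh'.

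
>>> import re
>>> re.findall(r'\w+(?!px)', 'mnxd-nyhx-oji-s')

['mnxd', 'nyhx', 'oji', 's']

`(?!…)`/`(?<!…)` only lets a position through if the neighbouring text does NOT match; no characters are consumed.
`findall` yields the raw match text (4 of them) because the pattern has no groups.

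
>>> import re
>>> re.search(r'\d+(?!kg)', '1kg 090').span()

The negative lookaround is zero-width — it rules out positions where the adjacent text would match, without consuming anything.
`re.search` tries every starting position until one works.
The match spans [4:7] → '090'.

(4, 7)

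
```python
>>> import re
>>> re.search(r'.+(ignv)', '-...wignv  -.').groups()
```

('ignv',)

Pattern: one or more of any character; then a literal 'i', then the literal 'gnv' (captured).
`re.search` scans for the first position where the pattern succeeds.
The match spans [0:9] → '-...wignv'.
Captured: group 1 = 'ignv'.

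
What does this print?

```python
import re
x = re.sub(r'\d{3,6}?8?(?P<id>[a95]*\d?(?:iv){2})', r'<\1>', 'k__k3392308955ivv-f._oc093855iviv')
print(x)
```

Pattern: 3 to 6 of a digit (lazy), then optionally the literal '8'; then zero or more of one of [a95], then optionally a digit, then the literal 'iv' repeated 2 times (captured as 'id').
With the lazy modifier that quantifier settles for the fewest repetitions that let the rest of the pattern succeed (the atoms after it are unaffected and can still be greedy).
Matches: at [23:33] → '093855iviv'.
The replacement refers to a captured group, so each match is rewritten using its own captured text.

k__k3392308955ivv-f._oc<55iviv>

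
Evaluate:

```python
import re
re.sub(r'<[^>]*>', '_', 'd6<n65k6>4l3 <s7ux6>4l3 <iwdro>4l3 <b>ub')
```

'd6_4l3 _4l3 _4l3 _ub'

`sub` substitutes '_' at each match site.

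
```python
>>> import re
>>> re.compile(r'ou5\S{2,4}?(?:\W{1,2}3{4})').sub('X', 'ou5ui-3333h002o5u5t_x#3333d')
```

'Xh002o5u5t_x#3333d'

This matches the literal 'ou5', then 2 to 4 of a non-whitespace character (lazy); then 1 to 2 of a non-word character, then exactly 4 of the literal '3' (non-capturing group).
Matches: at [0:10] → 'ou5ui-3333'.
Every occurrence is swapped for 'X'.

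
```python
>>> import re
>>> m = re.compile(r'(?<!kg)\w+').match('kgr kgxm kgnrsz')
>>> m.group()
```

A negative assertion filters positions out without eating any characters.
With `match`, the pattern is implicitly anchored at the beginning.
The match spans [0:3] → 'kgr'.

'kgr'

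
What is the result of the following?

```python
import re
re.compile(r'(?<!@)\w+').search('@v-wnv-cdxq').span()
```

The negative lookaround is zero-width — it rules out positions where the adjacent text would match, without consuming anything.
The match spans [3:6] → 'wnv'.

(3, 6)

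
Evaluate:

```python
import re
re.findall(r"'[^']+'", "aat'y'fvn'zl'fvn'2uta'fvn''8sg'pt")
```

["'y'", "'zl'", "'2uta'", "'8sg'"]

Matches: at [3:6] → "'y'"; at [9:13] → "'zl'"; at [16:22] → "'2uta'"; at [26:31] → "'8sg'".
`findall` yields the raw match text (4 of them) because the pattern has no groups.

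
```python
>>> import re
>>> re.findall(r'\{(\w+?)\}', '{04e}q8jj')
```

['04e']

Matches: at [0:5] match '{04e}', group 1 = '04e'.
With a single group, `findall` returns only what that group captured — 1 item.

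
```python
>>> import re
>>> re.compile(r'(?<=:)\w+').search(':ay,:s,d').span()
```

(1, 3)

The lookaround is zero-width — it requires the adjacent text to match without consuming it, so the asserted text isn't part of the match.
The match spans [1:3] → 'ay'.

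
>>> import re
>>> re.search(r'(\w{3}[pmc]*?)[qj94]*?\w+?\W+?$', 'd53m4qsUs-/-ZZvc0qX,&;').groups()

('ZZv',)

This matches exactly 3 of a word character, then zero or more of one of [pmc] (lazy) (captured); then zero or more of one of [qj94] (lazy), then one or more of a word character (lazy), then one or more of a non-word character (lazy); then anchored at the end.
With the lazy modifier that quantifier settles for the fewest repetitions that let the rest of the pattern succeed (the atoms after it are unaffected and can still be greedy).
Unlike `match`, `search` isn't anchored — it looks for the pattern anywhere in the string.
The match spans [12:22] → 'ZZvc0qX,&;'.
Captured: group 1 = 'ZZv'.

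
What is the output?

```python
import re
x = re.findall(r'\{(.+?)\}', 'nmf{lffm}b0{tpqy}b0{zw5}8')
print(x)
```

['lffm', 'tpqy', 'zw5']

Walking the string: at [3:9] match '{lffm}', group 1 = 'lffm'; at [11:17] match '{tpqy}', group 1 = 'tpqy'; at [19:24] match '{zw5}', group 1 = 'zw5'.
With a single group, `findall` returns only what that group captured — 3 items.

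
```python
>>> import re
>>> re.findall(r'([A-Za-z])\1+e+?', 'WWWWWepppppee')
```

`\1` is not a pattern — it's the concrete string captured by group 1, re-applied verbatim.
Walking the string: at [0:6] match 'WWWWWe', group 1 = 'W'; at [6:12] match 'pppppe', group 1 = 'p'.
`findall` collects group 1 from each match (2 total).

['W', 'p']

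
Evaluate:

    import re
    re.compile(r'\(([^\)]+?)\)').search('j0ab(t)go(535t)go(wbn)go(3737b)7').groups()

('t',)

The match spans [4:7] → '(t)'.
Captured: group 1 = 't'.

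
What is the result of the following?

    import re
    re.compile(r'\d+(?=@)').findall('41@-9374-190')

['41']

The `(?=…)`/`(?<=…)` assertion just peeks at neighbouring text; it doesn't advance the match position.
Scanning left to right: at [0:2] → '41'.
Since nothing is captured, `findall` lists the 1 matched substring directly.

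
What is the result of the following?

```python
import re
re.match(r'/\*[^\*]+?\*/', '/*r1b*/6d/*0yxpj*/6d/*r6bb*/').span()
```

(0, 7)

`match` is anchored at position 0; if the pattern doesn't fit there, it returns None.
The match spans [0:7] → '/*r1b*/'.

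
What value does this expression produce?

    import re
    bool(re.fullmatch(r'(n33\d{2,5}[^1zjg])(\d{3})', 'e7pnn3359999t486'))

False

This matches the literal 'n33', then 2 to 5 of a digit, then any character except [1zjg] (captured); then exactly 3 of a digit (captured).
For `fullmatch`, every character of the input must be accounted for by the pattern.
Here the pattern can't cover the whole string, so the call returns None, and `bool(None)` is False.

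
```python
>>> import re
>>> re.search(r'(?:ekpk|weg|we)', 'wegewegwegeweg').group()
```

The regex engine tests alternatives in the order written; an earlier branch that matches wins even if a later one would match more.
`re.search` tries every starting position until one works.
The match spans [0:3] → 'weg'.

'weg'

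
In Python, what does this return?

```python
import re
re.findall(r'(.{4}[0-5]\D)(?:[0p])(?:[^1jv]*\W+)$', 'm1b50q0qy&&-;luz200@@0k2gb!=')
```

The pattern matches exactly 4 of any character, then a character in [0-5], then a non-digit (captured); then one of [0p] (non-capturing group); then zero or more of any character except [1jv], then one or more of a non-word character (non-capturing group); then anchored at the end.
Matches: at [0:28] match 'm1b50q0qy&&-;luz200@@0k2gb!=', group 1 = 'm1b50q'.
Because there's exactly one group, `findall` drops the full match and keeps group 1 from the one hit.

['m1b50q']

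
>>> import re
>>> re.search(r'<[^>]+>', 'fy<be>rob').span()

(2, 6)

The match spans [2:6] → '<be>'.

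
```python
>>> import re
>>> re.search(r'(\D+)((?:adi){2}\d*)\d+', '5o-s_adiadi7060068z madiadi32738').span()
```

(1, 18)

Pattern: one or more of a non-digit (captured); then the literal 'adi' repeated 2 times, then zero or more of a digit (captured); then one or more of a digit.
Unlike `match`, `search` isn't anchored — it looks for the pattern anywhere in the string.
The match spans [1:18] → 'o-s_adiadi7060068'.
Captured: group 1 = 'o-s_', group 2 = 'adiadi706006'.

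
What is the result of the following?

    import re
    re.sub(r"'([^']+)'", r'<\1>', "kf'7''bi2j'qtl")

'kf<7><bi2j>qtl'

Matches: at [2:5] → "'7'"; at [5:11] → "'bi2j'".
Each match is replaced using the text its own group 1 captured.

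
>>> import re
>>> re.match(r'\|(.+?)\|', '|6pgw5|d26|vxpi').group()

'|6pgw5|'

With `match`, the pattern is implicitly anchored at the beginning.
The match spans [0:7] → '|6pgw5|'.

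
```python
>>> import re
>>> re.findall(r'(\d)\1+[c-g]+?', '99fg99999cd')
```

['9', '9']

A backreference is literal: `\1` must see the identical characters the first group matched.
Scanning left to right: at [0:3] match '99f', group 1 = '9'; at [4:10] match '99999c', group 1 = '9'.
Because there's exactly one group, `findall` drops the full match and keeps group 1 from each hit.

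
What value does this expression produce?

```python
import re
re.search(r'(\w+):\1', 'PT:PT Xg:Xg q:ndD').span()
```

`\1` is not a pattern — it's the concrete string captured by group 1, re-applied verbatim.
`re.search` tries every starting position until one works.
The match spans [0:5] → 'PT:PT'.
Captured: group 1 = 'PT'.

(0, 5)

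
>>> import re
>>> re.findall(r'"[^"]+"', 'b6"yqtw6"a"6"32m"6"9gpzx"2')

['"yqtw6"', '"6"', '"6"']

Matches: at [2:9] → '"yqtw6"'; at [10:13] → '"6"'; at [16:19] → '"6"'.
Since nothing is captured, `findall` lists the 3 matched substrings directly.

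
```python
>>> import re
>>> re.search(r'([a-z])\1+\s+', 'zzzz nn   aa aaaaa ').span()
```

(0, 5)

`\1` has to match the exact text group 1 already captured.
`re.search` scans for the first position where the pattern succeeds.
The match spans [0:5] → 'zzzz '.
Captured: group 1 = 'z'.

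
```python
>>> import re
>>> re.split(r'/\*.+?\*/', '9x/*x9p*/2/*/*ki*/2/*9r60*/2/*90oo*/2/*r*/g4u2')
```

A non-greedy quantifier consumes as few characters as it can — just enough that the remainder of the pattern still matches from where it stops; whatever follows it matches normally.
Matches to split on: at [2:9] → '/*x9p*/'; at [10:18] → '/*/*ki*/'; at [19:27] → '/*9r60*/'; at [28:36] → '/*90oo*/'; at [37:42] → '/*r*/'.
`split` removes every match and returns the 6 fragments in between.

['9x', '2', '2', '2', '2', 'g4u2']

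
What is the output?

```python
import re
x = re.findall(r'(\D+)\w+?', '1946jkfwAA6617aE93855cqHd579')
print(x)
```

['jkfwAA', 'aE', 'cqHd']

One capturing group, so `findall` returns just the captured substring from each match — 3 in all.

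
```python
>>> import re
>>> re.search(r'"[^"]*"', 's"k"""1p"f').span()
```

(1, 4)

`search` walks the string left to right and returns the first match it finds.
The match spans [1:4] → '"k"'.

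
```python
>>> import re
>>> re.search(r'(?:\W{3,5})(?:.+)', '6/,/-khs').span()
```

(1, 8)

The match spans [1:8] → '/,/-khs'.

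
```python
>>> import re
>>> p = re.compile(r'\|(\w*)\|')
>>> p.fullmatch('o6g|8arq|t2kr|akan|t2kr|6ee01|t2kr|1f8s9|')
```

`re.fullmatch` requires the pattern to consume the entire string.
Here the string isn't matched end-to-end, so the call returns None.

None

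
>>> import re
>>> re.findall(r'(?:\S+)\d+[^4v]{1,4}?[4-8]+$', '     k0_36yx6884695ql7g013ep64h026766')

['k0_36yx6884695ql7g013ep64h026766']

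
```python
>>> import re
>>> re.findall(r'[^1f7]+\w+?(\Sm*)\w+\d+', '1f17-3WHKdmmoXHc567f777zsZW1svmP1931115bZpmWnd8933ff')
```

['f']

This matches one or more of any character except [1f7], then one or more of a word character (lazy); then a non-whitespace character, then zero or more of a literal 'm' (captured); then one or more of a word character, then one or more of a digit.
The `?` after the quantifier makes it lazy — it takes as little as possible before letting the rest of the pattern try.
Scanning left to right: at [4:50] match '-3WHKdmmoXHc567f777zsZW1svmP1931115bZpmWnd8933', group 1 = 'f'.
Because there's exactly one group, `findall` drops the full match and keeps group 1 from the one hit.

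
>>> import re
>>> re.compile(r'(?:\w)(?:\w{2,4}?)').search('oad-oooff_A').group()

'oad'

The pattern matches a word character (non-capturing group); then 2 to 4 of a word character (lazy) (non-capturing group).
`search` walks the string left to right and returns the first match it finds.
The match spans [0:3] → 'oad'.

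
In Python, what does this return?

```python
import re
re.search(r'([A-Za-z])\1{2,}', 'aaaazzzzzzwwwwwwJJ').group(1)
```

The match spans [0:4] → 'aaaa'.
Captured: group 1 = 'a'.

'a'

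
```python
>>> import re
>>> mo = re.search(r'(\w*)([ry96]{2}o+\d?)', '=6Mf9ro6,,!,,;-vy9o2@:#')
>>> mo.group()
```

Pattern: zero or more of a word character (captured); then exactly 2 of one of [ry96], then one or more of a literal 'o', then optionally a digit (captured).
`re.search` scans for the first position where the pattern succeeds.
The match spans [1:8] → '6Mf9ro6'.
Captured: group 1 = '6Mf', group 2 = '9ro6'.

'6Mf9ro6'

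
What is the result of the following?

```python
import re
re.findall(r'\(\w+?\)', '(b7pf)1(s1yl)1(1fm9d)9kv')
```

['(b7pf)', '(s1yl)', '(1fm9d)']

Since nothing is captured, `findall` lists the 3 matched substrings directly.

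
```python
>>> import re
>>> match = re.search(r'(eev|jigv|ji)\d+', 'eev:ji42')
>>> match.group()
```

'ji42'

`search` walks the string left to right and returns the first match it finds.
The match spans [4:8] → 'ji42'.
Captured: group 1 = 'ji'.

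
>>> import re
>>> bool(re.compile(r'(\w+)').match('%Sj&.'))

False

The pattern matches one or more of a word character (captured).
With `match`, the pattern is implicitly anchored at the beginning.
Here the pattern fails at index 0, so the call returns None, and `bool(None)` is False.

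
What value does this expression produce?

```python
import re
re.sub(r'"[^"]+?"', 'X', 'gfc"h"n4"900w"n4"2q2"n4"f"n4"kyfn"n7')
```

`sub` substitutes 'X' at each match site.

'gfcXn4Xn4Xn4Xn4Xn7'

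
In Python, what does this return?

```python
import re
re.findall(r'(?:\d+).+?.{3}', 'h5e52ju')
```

With the lazy modifier that quantifier settles for the fewest repetitions that let the rest of the pattern succeed (the atoms after it are unaffected and can still be greedy).
`findall` yields the raw match text (1 of them) because the pattern has no groups.

['5e52j']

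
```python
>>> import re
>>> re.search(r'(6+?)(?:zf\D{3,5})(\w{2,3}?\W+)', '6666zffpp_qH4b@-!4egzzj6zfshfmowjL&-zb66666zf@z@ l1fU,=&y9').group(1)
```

'6666'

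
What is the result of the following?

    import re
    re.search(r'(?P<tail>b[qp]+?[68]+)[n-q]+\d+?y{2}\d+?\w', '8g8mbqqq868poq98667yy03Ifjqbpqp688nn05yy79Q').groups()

('bqqq868',)

This matches the literal 'b', then one or more of one of [qp] (lazy), then one or more of one of [68] (captured as 'tail'); then one or more of a character in [n-q]; then one or more of a digit (lazy); then exactly 2 of the literal 'y', then one or more of a digit (lazy), then a word character.
A `+?`/`*?`/`{m,n}?` starts at its minimum and grows only as far as needed for what follows to match.
`re.search` scans for the first position where the pattern succeeds.
The match spans [4:23] → 'bqqq868poq98667yy03'.
Captured: group 1 = 'bqqq868'.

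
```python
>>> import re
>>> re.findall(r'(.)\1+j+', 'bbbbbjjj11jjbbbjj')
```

['b', '1', 'b']

`\1` is not a pattern — it's the concrete string captured by group 1, re-applied verbatim.
Walking the string: at [0:8] match 'bbbbbjjj', group 1 = 'b'; at [8:12] match '11jj', group 1 = '1'; at [12:17] match 'bbbjj', group 1 = 'b'.
`findall` collects group 1 from each match (3 total).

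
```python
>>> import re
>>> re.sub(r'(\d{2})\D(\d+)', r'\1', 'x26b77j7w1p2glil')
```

Pattern: exactly 2 of a digit (captured); then a non-digit; then one or more of a digit (captured).
Matches: at [1:6] → '26b77'.
Each match is replaced using the text its own group 1 captured.

'x26j7w1p2glil'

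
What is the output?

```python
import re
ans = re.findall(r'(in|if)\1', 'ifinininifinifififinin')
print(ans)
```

`\1` has to match the exact text group 1 already captured.
One capturing group, so `findall` returns just the captured substring from each match — 3 in all.

['in', 'if', 'in']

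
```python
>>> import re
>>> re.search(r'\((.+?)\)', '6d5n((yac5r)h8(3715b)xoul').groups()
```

With the lazy modifier that quantifier settles for the fewest repetitions that let the rest of the pattern succeed (the atoms after it are unaffected and can still be greedy).
`re.search` tries every starting position until one works.
The match spans [4:12] → '((yac5r)'.
Captured: group 1 = '(yac5r'.

('(yac5r',)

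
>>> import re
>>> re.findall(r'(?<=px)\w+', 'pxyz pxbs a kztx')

['yz', 'bs']

The `(?=…)`/`(?<=…)` assertion just peeks at neighbouring text; it doesn't advance the match position.
Walking the string: at [2:4] → 'yz'; at [7:9] → 'bs'.
No capturing groups, so `findall` returns the 2 full match strings.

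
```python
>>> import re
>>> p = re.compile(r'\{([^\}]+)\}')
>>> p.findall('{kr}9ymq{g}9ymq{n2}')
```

['kr', 'g', 'n2']

With a single group, `findall` returns only what that group captured — 3 items.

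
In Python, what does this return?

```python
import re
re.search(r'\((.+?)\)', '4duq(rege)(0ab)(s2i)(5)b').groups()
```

A `+?`/`*?`/`{m,n}?` starts at its minimum and grows only as far as needed for what follows to match.
`search` walks the string left to right and returns the first match it finds.
The match spans [4:10] → '(rege)'.
Captured: group 1 = 'rege'.

('rege',)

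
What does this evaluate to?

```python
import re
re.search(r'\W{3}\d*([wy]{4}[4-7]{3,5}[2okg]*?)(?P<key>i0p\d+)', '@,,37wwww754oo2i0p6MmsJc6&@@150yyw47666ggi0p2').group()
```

The match spans [0:19] → '@,,37wwww754oo2i0p6'.

'@,,37wwww754oo2i0p6'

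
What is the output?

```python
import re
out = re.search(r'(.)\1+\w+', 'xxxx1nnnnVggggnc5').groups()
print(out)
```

The backreference `\1` re-matches whatever the first group consumed, character for character.
`re.search` scans for the first position where the pattern succeeds.
The match spans [0:17] → 'xxxx1nnnnVggggnc5'.
Captured: group 1 = 'x'.

('x',)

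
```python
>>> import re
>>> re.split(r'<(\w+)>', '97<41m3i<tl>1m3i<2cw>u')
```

['97<41m3i', 'tl', '1m3i', '2cw', 'u']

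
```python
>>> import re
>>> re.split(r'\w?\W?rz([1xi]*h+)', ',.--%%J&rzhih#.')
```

[',.--%%', 'h', 'ih#.']

The pattern matches optionally a word character, then optionally a non-word character, then the literal 'rz'; then zero or more of one of [1xi], then one or more of a literal 'h' (captured).
Matches to split on: at [6:11] → 'J&rzh'.
`re.split` interleaves the captured-group text with the surrounding fragments.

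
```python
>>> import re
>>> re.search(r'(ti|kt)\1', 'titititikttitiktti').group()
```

`\1` has to match the exact text group 1 already captured.
`re.search` scans for the first position where the pattern succeeds.
The match spans [0:4] → 'titi'.
Captured: group 1 = 'ti'.

'titi'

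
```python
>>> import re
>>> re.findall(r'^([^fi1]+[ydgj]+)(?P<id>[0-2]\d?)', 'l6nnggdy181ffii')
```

Pattern: anchored at the start of the string; then one or more of any character except [fi1], then one or more of one of [ydgj] (captured); then a character in [0-2], then optionally a digit (captured as 'id').
Walking the string: at [0:10] match 'l6nnggdy18', groups = ('l6nnggdy', '18').
Multiple groups make `findall` return tuples — one 2-tuple for the one match.

[('l6nnggdy', '18')]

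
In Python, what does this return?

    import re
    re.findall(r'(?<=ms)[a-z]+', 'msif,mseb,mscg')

['if', 'eb', 'cg']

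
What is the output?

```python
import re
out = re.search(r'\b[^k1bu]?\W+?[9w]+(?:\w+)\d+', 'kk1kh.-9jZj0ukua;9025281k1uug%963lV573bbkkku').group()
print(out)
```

This matches a word boundary (`\b`, zero-width); then optionally any character except [k1bu], then one or more of a non-word character (lazy), then one or more of one of [9w]; then one or more of a word character (non-capturing group); then one or more of a digit.
`re.search` scans for the first position where the pattern succeeds.
The match spans [5:12] → '.-9jZj0'.

.-9jZj0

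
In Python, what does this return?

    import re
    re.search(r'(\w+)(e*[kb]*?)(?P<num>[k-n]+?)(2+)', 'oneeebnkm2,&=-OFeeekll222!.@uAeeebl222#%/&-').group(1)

'oneeebnk'

Pattern: one or more of a word character (captured); then zero or more of the literal 'e', then zero or more of one of [kb] (lazy) (captured); then one or more of a character in [k-n] (lazy) (captured as 'num'); then one or more of a literal '2' (captured).
Unlike `match`, `search` isn't anchored — it looks for the pattern anywhere in the string.
The match spans [0:10] → 'oneeebnkm2'.
Captured: group 1 = 'oneeebnk', group 2 = '', group 3 = 'm', group 4 = '2'.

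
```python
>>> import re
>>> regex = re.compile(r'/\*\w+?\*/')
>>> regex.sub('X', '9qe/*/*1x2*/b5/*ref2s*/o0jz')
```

Every occurrence is swapped for 'X'.

'9qe/*Xb5Xo0jz'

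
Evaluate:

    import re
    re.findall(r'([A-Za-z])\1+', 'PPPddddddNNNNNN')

['P', 'd', 'N']

A backreference is literal: `\1` must see the identical characters the first group matched.
With a single group, `findall` returns only what that group captured — 3 items.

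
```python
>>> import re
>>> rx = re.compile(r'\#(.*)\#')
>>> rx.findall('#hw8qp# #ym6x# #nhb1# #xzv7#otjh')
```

`findall` collects group 1 from the one match (1 total).

['hw8qp# #ym6x# #nhb1# #xzv7']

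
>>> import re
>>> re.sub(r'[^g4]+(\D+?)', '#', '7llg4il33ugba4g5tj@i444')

'#4##4g#444'

This matches one or more of any character except [g4]; then one or more of a non-digit (lazy) (captured).
Matches: at [0:4] → '7llg'; at [5:11] → 'il33ug'; at [11:13] → 'ba'; at [15:20] → '5tj@i'.
Every occurrence is swapped for '#'.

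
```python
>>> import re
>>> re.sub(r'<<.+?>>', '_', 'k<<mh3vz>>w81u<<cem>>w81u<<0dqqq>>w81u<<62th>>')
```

'k_w81u_w81u_w81u_'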